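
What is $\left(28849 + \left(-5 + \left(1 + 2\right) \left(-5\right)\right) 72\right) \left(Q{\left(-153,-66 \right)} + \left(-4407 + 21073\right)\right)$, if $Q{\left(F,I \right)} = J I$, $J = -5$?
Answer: $465843364$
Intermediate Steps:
$Q{\left(F,I \right)} = - 5 I$
$\left(28849 + \left(-5 + \left(1 + 2\right) \left(-5\right)\right) 72\right) \left(Q{\left(-153,-66 \right)} + \left(-4407 + 21073\right)\right) = \left(28849 + \left(-5 + \left(1 + 2\right) \left(-5\right)\right) 72\right) \left(\left(-5\right) \left(-66\right) + \left(-4407 + 21073\right)\right) = \left(28849 + \left(-5 + 3 \left(-5\right)\right) 72\right) \left(330 + 16666\right) = \left(28849 + \left(-5 - 15\right) 72\right) 16996 = \left(28849 - 1440\right) 16996 = 27409 \cdot 16996 = 465843364$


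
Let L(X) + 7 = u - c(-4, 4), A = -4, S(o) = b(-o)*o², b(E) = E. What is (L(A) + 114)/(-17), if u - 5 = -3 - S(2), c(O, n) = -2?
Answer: -7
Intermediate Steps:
S(o) = -o³ (S(o) = (-o)*o² = -o³)
u = 10 (u = 5 + (-3 - (-1)*2³) = 5 + (-3 - (-1)*8) = 5 + (-3 - 1*(-8)) = 5 + (-3 + 8) = 5 + 5 = 10)
L(X) = 5 (L(X) = -7 + (10 - 1*(-2)) = -7 + (10 + 2) = -7 + 12 = 5)
(L(A) + 114)/(-17) = (5 + 114)/(-17) = -1/17*119 = -7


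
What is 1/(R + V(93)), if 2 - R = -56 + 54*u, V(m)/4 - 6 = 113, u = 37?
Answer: -1/1464 ≈ -0.00068306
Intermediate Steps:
V(m) = 476 (V(m) = 24 + 4*113 = 24 + 452 = 476)
R = -1940 (R = 2 - (-56 + 54*37) = 2 - (-56 + 1998) = 2 - 1*1942 = 2 - 1942 = -1940)
1/(R + V(93)) = 1/(-1940 + 476) = 1/(-1464) = -1/1464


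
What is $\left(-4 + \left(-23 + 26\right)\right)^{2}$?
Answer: $1$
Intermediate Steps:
$\left(-4 + \left(-23 + 26\right)\right)^{2} = \left(-4 + 3\right)^{2} = \left(-1\right)^{2} = 1$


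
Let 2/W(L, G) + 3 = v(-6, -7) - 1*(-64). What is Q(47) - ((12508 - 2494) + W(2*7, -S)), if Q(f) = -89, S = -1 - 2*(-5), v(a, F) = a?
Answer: -555667/55 ≈ -10103.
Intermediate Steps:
S = 9 (S = -1 + 10 = 9)
W(L, G) = 2/55 (W(L, G) = 2/(-3 + (-6 - 1*(-64))) = 2/(-3 + (-6 + 64)) = 2/(-3 + 58) = 2/55)
Q(47) - ((12508 - 2494) + W(2*7, -S)) = -89 - ((12508 - 2494) + 2/55) = -89 - (10014 + 2/55) = -89 - 1*550772/55 = -89 - 550772/55 = -555667/55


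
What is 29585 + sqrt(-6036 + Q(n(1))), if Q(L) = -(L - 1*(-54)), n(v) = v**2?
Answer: 29585 + I*sqrt(6091) ≈ 29585.0 + 78.045*I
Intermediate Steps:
Q(L) = -54 - L (Q(L) = -(L + 54) = -(54 + L) = -54 - L)
29585 + sqrt(-6036 + Q(n(1))) = 29585 + sqrt(-6036 + (-54 - 1*1**2)) = 29585 + sqrt(-6036 + (-54 - 1*1)) = 29585 + sqrt(-6036 + (-54 - 1)) = 29585 + sqrt(-6036 - 55) = 29585 + sqrt(-6091) = 29585 + I*sqrt(6091)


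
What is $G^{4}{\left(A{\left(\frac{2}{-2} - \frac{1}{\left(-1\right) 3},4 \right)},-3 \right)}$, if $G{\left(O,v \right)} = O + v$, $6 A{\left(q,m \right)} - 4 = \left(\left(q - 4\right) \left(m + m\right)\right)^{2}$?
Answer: $\frac{1486232107925761}{531441} \approx 2.7966 \cdot 10^{9}$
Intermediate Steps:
$A{\left(q,m \right)} = \frac{2}{3} + \frac{2 m^{2} \left(-4 + q\right)^{2}}{3}$ ($A{\left(q,m \right)} = \frac{2}{3} + \frac{\left(\left(q - 4\right) \left(m + m\right)\right)^{2}}{6} = \frac{2}{3} + \frac{\left(\left(-4 + q\right) 2 m\right)^{2}}{6} = \frac{2}{3} + \frac{\left(2 m \left(-4 + q\right)\right)^{2}}{6} = \frac{2}{3} + \frac{4 m^{2} \left(-4 + q\right)^{2}}{6} = \frac{2}{3} + \frac{2 m^{2} \left(-4 + q\right)^{2}}{3}$)
$G^{4}{\left(A{\left(\frac{2}{-2} - \frac{1}{\left(-1\right) 3},4 \right)},-3 \right)} = \left(\left(\frac{2}{3} + \frac{2 \cdot 4^{2} \left(-4 - \left(1 + \frac{1}{\left(-1\right) 3}\right)\right)^{2}}{3}\right) - 3\right)^{4} = \left(\left(\frac{2}{3} + \frac{2}{3} \cdot 16 \left(-4 + \left(2 \left(- \frac{1}{2}\right) - \frac{1}{-3}\right)\right)^{2}\right) - 3\right)^{4} = \left(\left(\frac{2}{3} + \frac{2}{3} \cdot 16 \left(-4 - \frac{2}{3}\right)^{2}\right) - 3\right)^{4} = \left(\left(\frac{2}{3} + \frac{2}{3} \cdot 16 \left(- \frac{14}{3}\right)^{2}\right) - 3\right)^{4} = \left(\left(\frac{2}{3} + \frac{2}{3} \cdot 16 \cdot \frac{196}{9}\right) - 3\right)^{4} = \left(\left(\frac{2}{3} + \frac{6272}{27}\right) - 3\right)^{4} = \left(\frac{6290}{27} - 3\right)^{4} = \left(\frac{6209}{27}\right)^{4} = \frac{1486232107925761}{531441}$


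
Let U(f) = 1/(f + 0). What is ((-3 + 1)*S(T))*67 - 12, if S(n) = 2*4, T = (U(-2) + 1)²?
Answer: -1084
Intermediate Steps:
U(f) = 1/f
T = ¼ (T = (1/(-2) + 1)² = (-½ + 1)² = (½)² = ¼ ≈ 0.25000)
S(n) = 8
((-3 + 1)*S(T))*67 - 12 = ((-3 + 1)*8)*67 - 12 = -2*8*67 - 12 = -16*67 - 12 = -1072 - 12 = -1084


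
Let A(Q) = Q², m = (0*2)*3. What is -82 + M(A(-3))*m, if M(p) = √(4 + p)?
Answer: -82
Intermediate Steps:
m = 0 (m = 0*3 = 0)
-82 + M(A(-3))*m = -82 + √(4 + (-3)²)*0 = -82 + √(4 + 9)*0 = -82 + √13*0 = -82 + 0 = -82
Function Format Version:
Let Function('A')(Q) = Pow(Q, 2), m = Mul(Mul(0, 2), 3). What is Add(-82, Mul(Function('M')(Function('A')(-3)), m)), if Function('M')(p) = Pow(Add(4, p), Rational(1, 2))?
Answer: -82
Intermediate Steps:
m = 0 (m = Mul(0, 3) = 0)
Add(-82, Mul(Function('M')(Function('A')(-3)), m)) = Add(-82, Mul(Pow(Add(4, Pow(-3, 2)), Rational(1, 2)), 0)) = Add(-82, Mul(Pow(Add(4, 9), Rational(1, 2)), 0)) = Add(-82, Mul(Pow(13, Rational(1, 2)), 0)) = Add(-82, 0) = -82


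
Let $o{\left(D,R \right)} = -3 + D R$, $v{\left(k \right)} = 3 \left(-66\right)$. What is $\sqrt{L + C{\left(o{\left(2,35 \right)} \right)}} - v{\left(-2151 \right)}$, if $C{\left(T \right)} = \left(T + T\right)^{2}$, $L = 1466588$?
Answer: $198 + 16 \sqrt{5799} \approx 1416.4$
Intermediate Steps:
$v{\left(k \right)} = -198$
$C{\left(T \right)} = 4 T^{2}$ ($C{\left(T \right)} = \left(2 T\right)^{2} = 4 T^{2}$)
$\sqrt{L + C{\left(o{\left(2,35 \right)} \right)}} - v{\left(-2151 \right)} = \sqrt{1466588 + 4 \left(-3 + 2 \cdot 35\right)^{2}} - -198 = \sqrt{1466588 + 4 \left(-3 + 70\right)^{2}} + 198 = \sqrt{1466588 + 4 \cdot 67^{2}} + 198 = \sqrt{1466588 + 4 \cdot 4489} + 198 = \sqrt{1466588 + 17956} + 198 = \sqrt{1484544} + 198 = 16 \sqrt{5799} + 198 = 198 + 16 \sqrt{5799}$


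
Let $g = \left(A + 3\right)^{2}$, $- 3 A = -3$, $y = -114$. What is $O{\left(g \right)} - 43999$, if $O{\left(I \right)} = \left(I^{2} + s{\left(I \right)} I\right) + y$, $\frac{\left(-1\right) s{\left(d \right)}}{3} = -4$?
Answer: $-43665$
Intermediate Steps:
$A = 1$ ($A = \left(- \frac{1}{3}\right) \left(-3\right) = 1$)
$g = 16$ ($g = \left(1 + 3\right)^{2} = 4^{2} = 16$)
$s{\left(d \right)} = 12$ ($s{\left(d \right)} = \left(-3\right) \left(-4\right) = 12$)
$O{\left(I \right)} = -114 + I^{2} + 12 I$ ($O{\left(I \right)} = \left(I^{2} + 12 I\right) - 114 = -114 + I^{2} + 12 I$)
$O{\left(g \right)} - 43999 = \left(-114 + 16^{2} + 12 \cdot 16\right) - 43999 = \left(-114 + 256 + 192\right) - 43999 = 334 - 43999 = -43665$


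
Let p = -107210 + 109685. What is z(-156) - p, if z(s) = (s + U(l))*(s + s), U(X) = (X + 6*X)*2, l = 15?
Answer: -19323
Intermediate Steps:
p = 2475
U(X) = 14*X (U(X) = (7*X)*2 = 14*X)
z(s) = 2*s*(210 + s) (z(s) = (s + 14*15)*(s + s) = (s + 210)*(2*s) = (210 + s)*(2*s) = 2*s*(210 + s))
z(-156) - p = 2*(-156)*(210 - 156) - 1*2475 = 2*(-156)*54 - 2475 = -16848 - 2475 = -19323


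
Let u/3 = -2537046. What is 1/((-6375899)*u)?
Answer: 1/48527847163062 ≈ 2.0607e-14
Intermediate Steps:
u = -7611138 (u = 3*(-2537046) = -7611138)
1/((-6375899)*u) = 1/(-6375899*(-7611138)) = -1/6375899*(-1/7611138) = 1/48527847163062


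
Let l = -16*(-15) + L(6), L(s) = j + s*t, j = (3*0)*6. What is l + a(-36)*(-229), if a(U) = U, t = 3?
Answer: 8502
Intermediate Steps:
j = 0 (j = 0*6 = 0)
L(s) = 3*s (L(s) = 0 + s*3 = 0 + 3*s = 3*s)
l = 258 (l = -16*(-15) + 3*6 = 240 + 18 = 258)
l + a(-36)*(-229) = 258 - 36*(-229) = 258 + 8244 = 8502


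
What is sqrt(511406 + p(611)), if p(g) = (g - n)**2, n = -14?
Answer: sqrt(902031) ≈ 949.75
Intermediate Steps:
p(g) = (14 + g)**2 (p(g) = (g - 1*(-14))**2 = (g + 14)**2 = (14 + g)**2)
sqrt(511406 + p(611)) = sqrt(511406 + (14 + 611)**2) = sqrt(511406 + 625**2) = sqrt(511406 + 390625) = sqrt(902031)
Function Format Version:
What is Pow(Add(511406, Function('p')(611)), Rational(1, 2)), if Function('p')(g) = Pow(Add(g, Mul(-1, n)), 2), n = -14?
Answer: Pow(902031, Rational(1, 2)) ≈ 949.75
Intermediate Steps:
Function('p')(g) = Pow(Add(14, g), 2) (Function('p')(g) = Pow(Add(g, Mul(-1, -14)), 2) = Pow(Add(g, 14), 2) = Pow(Add(14, g), 2))
Pow(Add(511406, Function('p')(611)), Rational(1, 2)) = Pow(Add(511406, Pow(Add(14, 611), 2)), Rational(1, 2)) = Pow(Add(511406, Pow(625, 2)), Rational(1, 2)) = Pow(Add(511406, 390625), Rational(1, 2)) = Pow(902031, Rational(1, 2))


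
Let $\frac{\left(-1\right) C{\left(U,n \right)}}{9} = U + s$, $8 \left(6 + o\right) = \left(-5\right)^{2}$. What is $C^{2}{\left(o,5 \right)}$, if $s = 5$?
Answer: $\frac{23409}{64} \approx 365.77$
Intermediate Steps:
$o = - \frac{23}{8}$ ($o = -6 + \frac{\left(-5\right)^{2}}{8} = -6 + \frac{1}{8} \cdot 25 = -6 + \frac{25}{8} = - \frac{23}{8} \approx -2.875$)
$C{\left(U,n \right)} = -45 - 9 U$ ($C{\left(U,n \right)} = - 9 \left(U + 5\right) = - 9 \left(5 + U\right) = -45 - 9 U$)
$C^{2}{\left(o,5 \right)} = \left(-45 - - \frac{207}{8}\right)^{2} = \left(-45 + \frac{207}{8}\right)^{2} = \left(- \frac{153}{8}\right)^{2} = \frac{23409}{64}$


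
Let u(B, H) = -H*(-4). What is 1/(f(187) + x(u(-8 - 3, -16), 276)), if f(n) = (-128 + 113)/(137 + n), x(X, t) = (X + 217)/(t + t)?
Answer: 4968/1147 ≈ 4.3313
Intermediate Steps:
u(B, H) = 4*H
x(X, t) = (217 + X)/(2*t) (x(X, t) = (217 + X)/((2*t)) = (217 + X)*(1/(2*t)) = (217 + X)/(2*t))
f(n) = -15/(137 + n)
1/(f(187) + x(u(-8 - 3, -16), 276)) = 1/(-15/(137 + 187) + (1/2)*(217 + 4*(-16))/276) = 1/(-15/324 + (1/2)*(1/276)*(217 - 64)) = 1/(-15*1/324 + (1/2)*(1/276)*153) = 1/(-5/108 + 51/184) = 1/(1147/4968) = 4968/1147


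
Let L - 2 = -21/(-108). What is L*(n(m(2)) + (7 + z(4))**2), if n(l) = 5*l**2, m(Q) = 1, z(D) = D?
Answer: 553/2 ≈ 276.50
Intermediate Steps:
L = 79/36 (L = 2 - 21/(-108) = 2 - 21*(-1/108) = 2 + 7/36 = 79/36 ≈ 2.1944)
L*(n(m(2)) + (7 + z(4))**2) = 79*(5*1**2 + (7 + 4)**2)/36 = 79*(5*1 + 11**2)/36 = 79*(5 + 121)/36 = (79/36)*126 = 553/2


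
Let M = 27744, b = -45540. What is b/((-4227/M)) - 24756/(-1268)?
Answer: 133514512941/446653 ≈ 2.9892e+5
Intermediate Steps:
b/((-4227/M)) - 24756/(-1268) = -45540/((-4227/27744)) - 24756/(-1268) = -45540/((-4227*1/27744)) - 24756*(-1/1268) = -45540/(-1409/9248) + 6189/317 = -45540*(-9248/1409) + 6189/317 = 421153920/1409 + 6189/317 = 133514512941/446653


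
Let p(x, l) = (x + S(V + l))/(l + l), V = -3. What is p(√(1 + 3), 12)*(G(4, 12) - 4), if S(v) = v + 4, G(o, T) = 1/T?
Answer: -235/96 ≈ -2.4479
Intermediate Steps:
S(v) = 4 + v
p(x, l) = (1 + l + x)/(2*l) (p(x, l) = (x + (4 + (-3 + l)))/(l + l) = (x + (1 + l))/((2*l)) = (1 + l + x)*(1/(2*l)) = (1 + l + x)/(2*l))
p(√(1 + 3), 12)*(G(4, 12) - 4) = ((½)*(1 + 12 + √(1 + 3))/12)*(1/12 - 4) = ((½)*(1/12)*(1 + 12 + √4))*(1/12 - 4) = ((½)*(1/12)*(1 + 12 + 2))*(-47/12) = ((½)*(1/12)*15)*(-47/12) = (5/8)*(-47/12) = -235/96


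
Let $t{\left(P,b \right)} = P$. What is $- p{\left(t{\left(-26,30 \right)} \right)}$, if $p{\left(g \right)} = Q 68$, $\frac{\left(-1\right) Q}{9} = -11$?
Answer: $-6732$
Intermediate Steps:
$Q = 99$ ($Q = \left(-9\right) \left(-11\right) = 99$)
$p{\left(g \right)} = 6732$ ($p{\left(g \right)} = 99 \cdot 68 = 6732$)
$- p{\left(t{\left(-26,30 \right)} \right)} = \left(-1\right) 6732 = -6732$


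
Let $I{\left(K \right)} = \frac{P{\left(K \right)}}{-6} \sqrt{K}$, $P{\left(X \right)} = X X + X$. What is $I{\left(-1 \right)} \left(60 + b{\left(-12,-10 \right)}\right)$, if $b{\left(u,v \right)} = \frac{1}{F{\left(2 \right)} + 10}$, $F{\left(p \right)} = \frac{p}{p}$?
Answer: $0$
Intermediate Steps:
$F{\left(p \right)} = 1$
$P{\left(X \right)} = X + X^{2}$ ($P{\left(X \right)} = X^{2} + X = X + X^{2}$)
$b{\left(u,v \right)} = \frac{1}{11}$ ($b{\left(u,v \right)} = \frac{1}{1 + 10} = \frac{1}{11}$)
$I{\left(K \right)} = - \frac{K^{\frac{3}{2}} \left(1 + K\right)}{6}$ ($I{\left(K \right)} = \frac{K \left(1 + K\right)}{-6} \sqrt{K} = K \left(1 + K\right) \left(- \frac{1}{6}\right) \sqrt{K} = - \frac{K \left(1 + K\right)}{6} \sqrt{K} = - \frac{K^{\frac{3}{2}} \left(1 + K\right)}{6}$)
$I{\left(-1 \right)} \left(60 + b{\left(-12,-10 \right)}\right) = \frac{\left(-1\right)^{\frac{3}{2}} \left(-1 - -1\right)}{6} \left(60 + \frac{1}{11}\right) = \frac{- i \left(-1 + 1\right)}{6} \cdot \frac{661}{11} = \frac{1}{6} \left(- i\right) 0 \cdot \frac{661}{11} = 0 \cdot \frac{661}{11} = 0$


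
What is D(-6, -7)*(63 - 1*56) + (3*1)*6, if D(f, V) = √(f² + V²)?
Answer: 18 + 7*√85 ≈ 82.537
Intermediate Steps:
D(f, V) = √(V² + f²)
D(-6, -7)*(63 - 1*56) + (3*1)*6 = √((-7)² + (-6)²)*(63 - 1*56) + (3*1)*6 = √(49 + 36)*(63 - 56) + 3*6 = √85*7 + 18 = 7*√85 + 18 = 18 + 7*√85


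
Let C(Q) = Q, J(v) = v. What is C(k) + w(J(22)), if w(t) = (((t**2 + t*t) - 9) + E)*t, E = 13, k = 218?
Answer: 21602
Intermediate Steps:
w(t) = t*(4 + 2*t**2) (w(t) = (((t**2 + t*t) - 9) + 13)*t = (((t**2 + t**2) - 9) + 13)*t = ((2*t**2 - 9) + 13)*t = ((-9 + 2*t**2) + 13)*t = (4 + 2*t**2)*t = t*(4 + 2*t**2))
C(k) + w(J(22)) = 218 + 2*22*(2 + 22**2) = 218 + 2*22*(2 + 484) = 218 + 2*22*486 = 218 + 21384 = 21602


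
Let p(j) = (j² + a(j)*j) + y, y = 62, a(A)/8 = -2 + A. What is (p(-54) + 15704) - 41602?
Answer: 1272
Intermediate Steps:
a(A) = -16 + 8*A (a(A) = 8*(-2 + A) = -16 + 8*A)
p(j) = 62 + j² + j*(-16 + 8*j) (p(j) = (j² + (-16 + 8*j)*j) + 62 = (j² + j*(-16 + 8*j)) + 62 = 62 + j² + j*(-16 + 8*j))
(p(-54) + 15704) - 41602 = ((62 - 16*(-54) + 9*(-54)²) + 15704) - 41602 = ((62 + 864 + 9*2916) + 15704) - 41602 = ((62 + 864 + 26244) + 15704) - 41602 = (27170 + 15704) - 41602 = 42874 - 41602 = 1272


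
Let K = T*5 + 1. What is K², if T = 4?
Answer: 441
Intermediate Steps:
K = 21 (K = 4*5 + 1 = 20 + 1 = 21)
K² = 21² = 441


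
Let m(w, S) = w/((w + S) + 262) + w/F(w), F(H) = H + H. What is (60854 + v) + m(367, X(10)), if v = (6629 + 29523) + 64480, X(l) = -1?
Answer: 101413889/628 ≈ 1.6149e+5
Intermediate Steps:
F(H) = 2*H
m(w, S) = ½ + w/(262 + S + w) (m(w, S) = w/((w + S) + 262) + w/((2*w)) = w/((S + w) + 262) + w*(1/(2*w)) = w/(262 + S + w) + ½ = ½ + w/(262 + S + w))
v = 100632 (v = 36152 + 64480 = 100632)
(60854 + v) + m(367, X(10)) = (60854 + 100632) + (262 - 1 + 3*367)/(2*(262 - 1 + 367)) = 161486 + (½)*(262 - 1 + 1101)/628 = 161486 + (½)*(1/628)*1362 = 161486 + 681/628 = 101413889/628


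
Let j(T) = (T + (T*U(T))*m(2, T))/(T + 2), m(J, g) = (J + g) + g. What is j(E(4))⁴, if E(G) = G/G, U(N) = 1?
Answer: 625/81 ≈ 7.7160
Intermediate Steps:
m(J, g) = J + 2*g
E(G) = 1
j(T) = (T + T*(2 + 2*T))/(2 + T) (j(T) = (T + (T*1)*(2 + 2*T))/(T + 2) = (T + T*(2 + 2*T))/(2 + T))
j(E(4))⁴ = (1*(3 + 2*1)/(2 + 1))⁴ = (1*(3 + 2)/3)⁴ = (1*(⅓)*5)⁴ = (5/3)⁴ = 625/81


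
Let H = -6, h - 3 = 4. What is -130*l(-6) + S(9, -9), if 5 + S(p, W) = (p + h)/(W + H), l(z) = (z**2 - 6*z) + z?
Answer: -128791/15 ≈ -8586.1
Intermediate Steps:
h = 7 (h = 3 + 4 = 7)
l(z) = z**2 - 5*z
S(p, W) = -5 + (7 + p)/(-6 + W) (S(p, W) = -5 + (p + 7)/(W - 6) = -5 + (7 + p)/(-6 + W))
-130*l(-6) + S(9, -9) = -(-780)*(-5 - 6) + (37 + 9 - 5*(-9))/(-6 - 9) = -(-780)*(-11) + (37 + 9 + 45)/(-15) = -130*66 - 1/15*91 = -8580 - 91/15 = -128791/15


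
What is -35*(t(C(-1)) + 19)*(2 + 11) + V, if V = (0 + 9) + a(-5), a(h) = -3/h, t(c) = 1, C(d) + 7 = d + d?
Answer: -45452/5 ≈ -9090.4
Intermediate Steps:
C(d) = -7 + 2*d (C(d) = -7 + (d + d) = -7 + 2*d)
V = 48/5 (V = (0 + 9) - 3/(-5) = 9 - 3*(-1/5) = 9 + 3/5 = 48/5 ≈ 9.6000)
-35*(t(C(-1)) + 19)*(2 + 11) + V = -35*(1 + 19)*(2 + 11) + 48/5 = -700*13 + 48/5 = -35*260 + 48/5 = -9100 + 48/5 = -45452/5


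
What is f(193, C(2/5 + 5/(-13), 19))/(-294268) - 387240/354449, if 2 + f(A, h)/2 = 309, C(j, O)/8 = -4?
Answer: -57084986003/52151499166 ≈ -1.0946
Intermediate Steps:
C(j, O) = -32 (C(j, O) = 8*(-4) = -32)
f(A, h) = 614 (f(A, h) = -4 + 2*309 = -4 + 618 = 614)
f(193, C(2/5 + 5/(-13), 19))/(-294268) - 387240/354449 = 614/(-294268) - 387240/354449 = 614*(-1/294268) - 387240*1/354449 = -307/147134 - 387240/354449 = -57084986003/52151499166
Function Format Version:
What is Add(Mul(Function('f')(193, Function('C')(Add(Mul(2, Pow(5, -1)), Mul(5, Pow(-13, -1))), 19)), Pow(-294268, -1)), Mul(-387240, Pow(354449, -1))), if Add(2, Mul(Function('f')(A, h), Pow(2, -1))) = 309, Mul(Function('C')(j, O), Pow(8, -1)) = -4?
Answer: Rational(-57084986003, 52151499166) ≈ -1.0946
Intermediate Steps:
Function('C')(j, O) = -32 (Function('C')(j, O) = Mul(8, -4) = -32)
Function('f')(A, h) = 614 (Function('f')(A, h) = Add(-4, Mul(2, 309)) = Add(-4, 618) = 614)
Add(Mul(Function('f')(193, Function('C')(Add(Mul(2, Pow(5, -1)), Mul(5, Pow(-13, -1))), 19)), Pow(-294268, -1)), Mul(-387240, Pow(354449, -1))) = Add(Mul(614, Pow(-294268, -1)), Mul(-387240, Pow(354449, -1))) = Add(Mul(614, Rational(-1, 294268)), Mul(-387240, Rational(1, 354449))) = Add(Rational(-307, 147134), Rational(-387240, 354449)) = Rational(-57084986003, 52151499166)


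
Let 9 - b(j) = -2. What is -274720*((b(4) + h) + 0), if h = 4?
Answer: -4120800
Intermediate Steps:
b(j) = 11 (b(j) = 9 - 1*(-2) = 9 + 2 = 11)
-274720*((b(4) + h) + 0) = -274720*((11 + 4) + 0) = -274720*(15 + 0) = -274720*15 = -4120800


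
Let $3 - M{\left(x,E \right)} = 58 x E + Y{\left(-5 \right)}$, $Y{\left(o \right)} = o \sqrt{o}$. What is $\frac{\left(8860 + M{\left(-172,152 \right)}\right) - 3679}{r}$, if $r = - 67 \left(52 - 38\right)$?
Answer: $- \frac{760768}{469} - \frac{5 i \sqrt{5}}{938} \approx -1622.1 - 0.011919 i$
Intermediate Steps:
$Y{\left(o \right)} = o^{\frac{3}{2}}$
$M{\left(x,E \right)} = 3 - 58 E x + 5 i \sqrt{5}$ ($M{\left(x,E \right)} = 3 - \left(58 x E + \left(-5\right)^{\frac{3}{2}}\right) = 3 - \left(58 E x - 5 i \sqrt{5}\right) = 3 - \left(- 5 i \sqrt{5} + 58 E x\right) = 3 - 58 E x + 5 i \sqrt{5}$)
$r = -938$ ($r = \left(-67\right) 14 = -938$)
$\frac{\left(8860 + M{\left(-172,152 \right)}\right) - 3679}{r} = \frac{\left(8860 + \left(3 - 8816 \left(-172\right) + 5 i \sqrt{5}\right)\right) - 3679}{-938} = \left(\left(8860 + \left(3 + 1516352 + 5 i \sqrt{5}\right)\right) - 3679\right) \left(- \frac{1}{938}\right) = \left(\left(8860 + \left(1516355 + 5 i \sqrt{5}\right)\right) - 3679\right) \left(- \frac{1}{938}\right) = \left(\left(1525215 + 5 i \sqrt{5}\right) - 3679\right) \left(- \frac{1}{938}\right) = \left(1521536 + 5 i \sqrt{5}\right) \left(- \frac{1}{938}\right) = - \frac{760768}{469} - \frac{5 i \sqrt{5}}{938}$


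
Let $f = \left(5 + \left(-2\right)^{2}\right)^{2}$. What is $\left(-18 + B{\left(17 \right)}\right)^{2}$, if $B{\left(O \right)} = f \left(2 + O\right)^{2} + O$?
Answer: $854977600$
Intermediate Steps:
$f = 81$ ($f = \left(5 + 4\right)^{2} = 9^{2} = 81$)
$B{\left(O \right)} = O + 81 \left(2 + O\right)^{2}$ ($B{\left(O \right)} = 81 \left(2 + O\right)^{2} + O = O + 81 \left(2 + O\right)^{2}$)
$\left(-18 + B{\left(17 \right)}\right)^{2} = \left(-18 + \left(17 + 81 \left(2 + 17\right)^{2}\right)\right)^{2} = \left(-18 + \left(17 + 81 \cdot 19^{2}\right)\right)^{2} = \left(-18 + \left(17 + 81 \cdot 361\right)\right)^{2} = \left(-18 + \left(17 + 29241\right)\right)^{2} = \left(-18 + 29258\right)^{2} = 29240^{2} = 854977600$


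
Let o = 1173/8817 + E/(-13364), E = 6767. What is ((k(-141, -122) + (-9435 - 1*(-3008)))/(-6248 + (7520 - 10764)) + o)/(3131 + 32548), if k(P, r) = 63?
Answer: 27694346839/3325419697040532 ≈ 8.3281e-6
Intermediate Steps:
o = -14662889/39276796 (o = 1173/8817 + 6767/(-13364) = 1173*(1/8817) + 6767*(-1/13364) = 391/2939 - 6767/13364 = -14662889/39276796 ≈ -0.37332)
((k(-141, -122) + (-9435 - 1*(-3008)))/(-6248 + (7520 - 10764)) + o)/(3131 + 32548) = ((63 + (-9435 - 1*(-3008)))/(-6248 + (7520 - 10764)) - 14662889/39276796)/(3131 + 32548) = ((63 + (-9435 + 3008))/(-6248 - 3244) - 14662889/39276796)/35679 = ((63 - 6427)/(-9492) - 14662889/39276796)*(1/35679) = (-6364*(-1/9492) - 14662889/39276796)*(1/35679) = (1591/2373 - 14662889/39276796)*(1/35679) = (27694346839/93203836908)*(1/35679) = 27694346839/3325419697040532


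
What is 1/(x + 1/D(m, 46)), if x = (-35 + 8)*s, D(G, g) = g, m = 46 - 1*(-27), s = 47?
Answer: -46/58373 ≈ -0.00078804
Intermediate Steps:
m = 73 (m = 46 + 27 = 73)
x = -1269 (x = (-35 + 8)*47 = -27*47 = -1269)
1/(x + 1/D(m, 46)) = 1/(-1269 + 1/46) = 1/(-58373/46) = -46/58373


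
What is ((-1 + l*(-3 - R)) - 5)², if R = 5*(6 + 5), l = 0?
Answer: 36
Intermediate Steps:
R = 55 (R = 5*11 = 55)
((-1 + l*(-3 - R)) - 5)² = ((-1 + 0*(-3 - 1*55)) - 5)² = ((-1 + 0*(-3 - 55)) - 5)² = ((-1 + 0*(-58)) - 5)² = ((-1 + 0) - 5)² = (-1 - 5)² = (-6)² = 36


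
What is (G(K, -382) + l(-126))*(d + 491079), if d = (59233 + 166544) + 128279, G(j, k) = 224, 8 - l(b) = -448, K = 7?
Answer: 574691800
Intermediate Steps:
l(b) = 456 (l(b) = 8 - 1*(-448) = 8 + 448 = 456)
d = 354056 (d = 225777 + 128279 = 354056)
(G(K, -382) + l(-126))*(d + 491079) = (224 + 456)*(354056 + 491079) = 680*845135 = 574691800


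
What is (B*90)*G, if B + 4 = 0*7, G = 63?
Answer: -22680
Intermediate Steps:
B = -4 (B = -4 + 0*7 = -4 + 0 = -4)
(B*90)*G = -4*90*63 = -360*63 = -22680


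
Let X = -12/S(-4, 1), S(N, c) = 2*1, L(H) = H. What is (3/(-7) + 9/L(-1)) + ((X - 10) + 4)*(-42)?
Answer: 3462/7 ≈ 494.57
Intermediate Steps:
S(N, c) = 2
X = -6 (X = -12/2 = -12*1/2 = -6)
(3/(-7) + 9/L(-1)) + ((X - 10) + 4)*(-42) = (3/(-7) + 9/(-1)) + ((-6 - 10) + 4)*(-42) = (3*(-1/7) + 9*(-1)) + (-16 + 4)*(-42) = (-3/7 - 9) - 12*(-42) = -66/7 + 504 = 3462/7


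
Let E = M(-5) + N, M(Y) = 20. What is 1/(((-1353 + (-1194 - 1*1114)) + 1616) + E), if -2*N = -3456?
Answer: -1/297 ≈ -0.0033670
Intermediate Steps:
N = 1728 (N = -½*(-3456) = 1728)
E = 1748 (E = 20 + 1728 = 1748)
1/(((-1353 + (-1194 - 1*1114)) + 1616) + E) = 1/(((-1353 + (-1194 - 1*1114)) + 1616) + 1748) = 1/(((-1353 + (-1194 - 1114)) + 1616) + 1748) = 1/(((-1353 - 2308) + 1616) + 1748) = 1/((-3661 + 1616) + 1748) = 1/(-2045 + 1748) = 1/(-297) = -1/297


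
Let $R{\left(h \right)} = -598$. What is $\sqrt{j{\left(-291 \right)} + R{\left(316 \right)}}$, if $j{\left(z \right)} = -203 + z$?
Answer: $2 i \sqrt{273} \approx 33.045 i$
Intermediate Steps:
$\sqrt{j{\left(-291 \right)} + R{\left(316 \right)}} = \sqrt{\left(-203 - 291\right) - 598} = \sqrt{-494 - 598} = \sqrt{-1092} = 2 i \sqrt{273}$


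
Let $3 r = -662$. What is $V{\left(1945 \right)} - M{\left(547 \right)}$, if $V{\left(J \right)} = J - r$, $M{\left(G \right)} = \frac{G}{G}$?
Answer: $\frac{6494}{3} \approx 2164.7$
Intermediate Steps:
$r = - \frac{662}{3}$ ($r = \frac{1}{3} \left(-662\right) = - \frac{662}{3} \approx -220.67$)
$M{\left(G \right)} = 1$
$V{\left(J \right)} = \frac{662}{3} + J$ ($V{\left(J \right)} = J - - \frac{662}{3} = J + \frac{662}{3} = \frac{662}{3} + J$)
$V{\left(1945 \right)} - M{\left(547 \right)} = \left(\frac{662}{3} + 1945\right) - 1 = \frac{6497}{3} - 1 = \frac{6494}{3}$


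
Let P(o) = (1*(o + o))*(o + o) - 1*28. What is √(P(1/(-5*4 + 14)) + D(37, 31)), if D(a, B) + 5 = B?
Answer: I*√17/3 ≈ 1.3744*I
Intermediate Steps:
D(a, B) = -5 + B
P(o) = -28 + 4*o² (P(o) = (1*(2*o))*(2*o) - 28 = (2*o)*(2*o) - 28 = 4*o² - 28 = -28 + 4*o²)
√(P(1/(-5*4 + 14)) + D(37, 31)) = √((-28 + 4*(1/(-5*4 + 14))²) + (-5 + 31)) = √((-28 + 4*(1/(-20 + 14))²) + 26) = √((-28 + 4*(1/(-6))²) + 26) = √((-28 + 4*(-⅙)²) + 26) = √((-28 + 4*(1/36)) + 26) = √((-28 + ⅑) + 26) = √(-251/9 + 26) = √(-17/9) = I*√17/3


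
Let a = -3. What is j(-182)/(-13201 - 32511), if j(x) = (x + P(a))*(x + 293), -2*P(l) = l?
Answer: 40071/91424 ≈ 0.43830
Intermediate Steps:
P(l) = -l/2
j(x) = (293 + x)*(3/2 + x) (j(x) = (x - ½*(-3))*(x + 293) = (x + 3/2)*(293 + x) = (3/2 + x)*(293 + x) = (293 + x)*(3/2 + x))
j(-182)/(-13201 - 32511) = (879/2 + (-182)² + (589/2)*(-182))/(-13201 - 32511) = (879/2 + 33124 - 53599)/(-45712) = -40071/2*(-1/45712) = 40071/91424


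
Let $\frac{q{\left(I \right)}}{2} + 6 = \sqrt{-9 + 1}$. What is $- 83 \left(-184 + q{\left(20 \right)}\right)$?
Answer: $16268 - 332 i \sqrt{2} \approx 16268.0 - 469.52 i$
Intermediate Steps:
$q{\left(I \right)} = -12 + 4 i \sqrt{2}$ ($q{\left(I \right)} = -12 + 2 \sqrt{-9 + 1} = -12 + 2 \sqrt{-8} = -12 + 2 \cdot 2 i \sqrt{2} = -12 + 4 i \sqrt{2}$)
$- 83 \left(-184 + q{\left(20 \right)}\right) = - 83 \left(-184 - \left(12 - 4 i \sqrt{2}\right)\right) = - 83 \left(-196 + 4 i \sqrt{2}\right) = 16268 - 332 i \sqrt{2}$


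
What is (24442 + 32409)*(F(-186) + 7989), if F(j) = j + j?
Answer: 433034067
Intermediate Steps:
F(j) = 2*j
(24442 + 32409)*(F(-186) + 7989) = (24442 + 32409)*(2*(-186) + 7989) = 56851*(-372 + 7989) = 56851*7617 = 433034067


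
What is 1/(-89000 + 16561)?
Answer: -1/72439 ≈ -1.3805e-5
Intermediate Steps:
1/(-89000 + 16561) = 1/(-72439) = -1/72439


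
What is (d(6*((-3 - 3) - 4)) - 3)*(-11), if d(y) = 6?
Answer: -33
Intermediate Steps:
(d(6*((-3 - 3) - 4)) - 3)*(-11) = (6 - 3)*(-11) = 3*(-11) = -33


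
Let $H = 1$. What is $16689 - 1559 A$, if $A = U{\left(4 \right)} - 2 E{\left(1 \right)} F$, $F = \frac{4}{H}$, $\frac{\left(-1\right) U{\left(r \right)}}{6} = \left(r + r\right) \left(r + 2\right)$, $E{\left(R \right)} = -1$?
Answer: $453209$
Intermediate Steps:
$U{\left(r \right)} = - 12 r \left(2 + r\right)$ ($U{\left(r \right)} = - 6 \left(r + r\right) \left(r + 2\right) = - 6 \cdot 2 r \left(2 + r\right) = - 12 r \left(2 + r\right)$)
$F = 4$ ($F = \frac{4}{1} = 4 \cdot 1 = 4$)
$A = -280$ ($A = \left(-12\right) 4 \left(2 + 4\right) - 2 \left(\left(-1\right) 4\right) = \left(-12\right) 4 \cdot 6 - -8 = -288 + 8 = -280$)
$16689 - 1559 A = 16689 - -436520 = 16689 + 436520 = 453209$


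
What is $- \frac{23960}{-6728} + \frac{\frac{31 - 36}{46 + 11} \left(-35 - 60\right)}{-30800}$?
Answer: $\frac{11068679}{3108336} \approx 3.561$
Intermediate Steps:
$- \frac{23960}{-6728} + \frac{\frac{31 - 36}{46 + 11} \left(-35 - 60\right)}{-30800} = \left(-23960\right) \left(- \frac{1}{6728}\right) + - \frac{5}{57} \left(-95\right) \left(- \frac{1}{30800}\right) = \frac{2995}{841} + \left(-5\right) \frac{1}{57} \left(-95\right) \left(- \frac{1}{30800}\right) = \frac{2995}{841} + \left(- \frac{5}{57}\right) \left(-95\right) \left(- \frac{1}{30800}\right) = \frac{2995}{841} + \frac{25}{3} \left(- \frac{1}{30800}\right) = \frac{2995}{841} - \frac{1}{3696} = \frac{11068679}{3108336}$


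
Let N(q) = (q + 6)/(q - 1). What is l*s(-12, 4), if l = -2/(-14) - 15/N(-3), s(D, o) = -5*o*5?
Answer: -14100/7 ≈ -2014.3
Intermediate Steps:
s(D, o) = -25*o
N(q) = (6 + q)/(-1 + q)
l = 141/7 (l = -2/(-14) - 15*(-1 - 3)/(6 - 3) = -2*(-1/14) - 15/(3/(-4)) = 1/7 - 15/((-1/4*3)) = 1/7 - 15/(-3/4) = 1/7 - 15*(-4/3) = 1/7 + 20 = 141/7 ≈ 20.143)
l*s(-12, 4) = 141*(-25*4)/7 = (141/7)*(-100) = -14100/7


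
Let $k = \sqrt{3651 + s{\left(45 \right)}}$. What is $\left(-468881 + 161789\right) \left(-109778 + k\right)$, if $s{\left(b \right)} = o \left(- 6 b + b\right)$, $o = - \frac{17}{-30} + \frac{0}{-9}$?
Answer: $33711945576 - 1381914 \sqrt{174} \approx 3.3694 \cdot 10^{10}$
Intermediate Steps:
$o = \frac{17}{30}$ ($o = \left(-17\right) \left(- \frac{1}{30}\right) + 0 \left(- \frac{1}{9}\right) = \frac{17}{30} + 0 = \frac{17}{30} \approx 0.56667$)
$s{\left(b \right)} = - \frac{17 b}{6}$ ($s{\left(b \right)} = \frac{17 \left(- 6 b + b\right)}{30} = \frac{17 \left(- 5 b\right)}{30} = - \frac{17 b}{6}$)
$k = \frac{9 \sqrt{174}}{2}$ ($k = \sqrt{3651 - \frac{255}{2}} = \sqrt{\frac{7047}{2}} = \frac{9 \sqrt{174}}{2} \approx 59.359$)
$\left(-468881 + 161789\right) \left(-109778 + k\right) = \left(-468881 + 161789\right) \left(-109778 + \frac{9 \sqrt{174}}{2}\right) = - 307092 \left(-109778 + \frac{9 \sqrt{174}}{2}\right) = 33711945576 - 1381914 \sqrt{174}$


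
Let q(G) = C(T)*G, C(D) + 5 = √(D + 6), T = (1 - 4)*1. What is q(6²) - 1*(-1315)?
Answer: 1135 + 36*√3 ≈ 1197.4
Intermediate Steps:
T = -3 (T = -3*1 = -3)
C(D) = -5 + √(6 + D) (C(D) = -5 + √(D + 6) = -5 + √(6 + D))
q(G) = G*(-5 + √3) (q(G) = (-5 + √(6 - 3))*G = (-5 + √3)*G = G*(-5 + √3))
q(6²) - 1*(-1315) = 6²*(-5 + √3) - 1*(-1315) = 36*(-5 + √3) + 1315 = (-180 + 36*√3) + 1315 = 1135 + 36*√3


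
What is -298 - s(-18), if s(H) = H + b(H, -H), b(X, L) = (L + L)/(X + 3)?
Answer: -1388/5 ≈ -277.60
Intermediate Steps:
b(X, L) = 2*L/(3 + X) (b(X, L) = (2*L)/(3 + X) = 2*L/(3 + X))
s(H) = H - 2*H/(3 + H) (s(H) = H + 2*(-H)/(3 + H) = H - 2*H/(3 + H))
-298 - s(-18) = -298 - (-18)*(1 - 18)/(3 - 18) = -298 - (-18)*(-17)/(-15) = -298 - (-18)*(-1)*(-17)/15 = -298 - 1*(-102/5) = -298 + 102/5 = -1388/5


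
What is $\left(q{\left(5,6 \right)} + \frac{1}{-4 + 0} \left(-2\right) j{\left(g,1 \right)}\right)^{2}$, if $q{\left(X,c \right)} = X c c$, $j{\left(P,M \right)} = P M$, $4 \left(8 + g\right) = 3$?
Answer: $\frac{1990921}{64} \approx 31108.0$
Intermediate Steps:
$g = - \frac{29}{4}$ ($g = -8 + \frac{1}{4} \cdot 3 = -8 + \frac{3}{4} = - \frac{29}{4} \approx -7.25$)
$j{\left(P,M \right)} = M P$
$q{\left(X,c \right)} = X c^{2}$
$\left(q{\left(5,6 \right)} + \frac{1}{-4 + 0} \left(-2\right) j{\left(g,1 \right)}\right)^{2} = \left(5 \cdot 6^{2} + \frac{1}{-4 + 0} \left(-2\right) 1 \left(- \frac{29}{4}\right)\right)^{2} = \left(5 \cdot 36 + \frac{1}{-4} \left(-2\right) \left(- \frac{29}{4}\right)\right)^{2} = \left(180 + \left(- \frac{1}{4}\right) \left(-2\right) \left(- \frac{29}{4}\right)\right)^{2} = \left(180 + \frac{1}{2} \left(- \frac{29}{4}\right)\right)^{2} = \left(180 - \frac{29}{8}\right)^{2} = \left(\frac{1411}{8}\right)^{2} = \frac{1990921}{64}$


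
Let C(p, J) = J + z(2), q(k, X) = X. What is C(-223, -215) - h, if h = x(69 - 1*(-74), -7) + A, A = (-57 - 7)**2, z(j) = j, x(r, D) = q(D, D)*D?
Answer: -4358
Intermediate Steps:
x(r, D) = D**2 (x(r, D) = D*D = D**2)
A = 4096 (A = (-64)**2 = 4096)
C(p, J) = 2 + J (C(p, J) = J + 2 = 2 + J)
h = 4145 (h = (-7)**2 + 4096 = 49 + 4096 = 4145)
C(-223, -215) - h = (2 - 215) - 1*4145 = -213 - 4145 = -4358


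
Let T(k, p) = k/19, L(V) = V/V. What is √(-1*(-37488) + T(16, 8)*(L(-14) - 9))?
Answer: 4*√845671/19 ≈ 193.60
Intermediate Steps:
L(V) = 1
T(k, p) = k/19 (T(k, p) = k*(1/19) = k/19)
√(-1*(-37488) + T(16, 8)*(L(-14) - 9)) = √(-1*(-37488) + ((1/19)*16)*(1 - 9)) = √(37488 + (16/19)*(-8)) = √(37488 - 128/19) = √(712144/19) = 4*√845671/19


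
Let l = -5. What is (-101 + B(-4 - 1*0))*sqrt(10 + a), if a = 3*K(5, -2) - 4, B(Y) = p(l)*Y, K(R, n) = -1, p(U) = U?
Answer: -81*sqrt(3) ≈ -140.30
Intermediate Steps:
B(Y) = -5*Y
a = -7 (a = 3*(-1) - 4 = -3 - 4 = -7)
(-101 + B(-4 - 1*0))*sqrt(10 + a) = (-101 - 5*(-4 - 1*0))*sqrt(10 - 7) = (-101 - 5*(-4 + 0))*sqrt(3) = (-101 - 5*(-4))*sqrt(3) = (-101 + 20)*sqrt(3) = -81*sqrt(3)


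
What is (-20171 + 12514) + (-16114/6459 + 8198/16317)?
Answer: -269064239909/35130501 ≈ -7659.0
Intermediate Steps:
(-20171 + 12514) + (-16114/6459 + 8198/16317) = -7657 + (-16114*1/6459 + 8198*(1/16317)) = -7657 + (-16114/6459 + 8198/16317) = -7657 - 69993752/35130501 = -269064239909/35130501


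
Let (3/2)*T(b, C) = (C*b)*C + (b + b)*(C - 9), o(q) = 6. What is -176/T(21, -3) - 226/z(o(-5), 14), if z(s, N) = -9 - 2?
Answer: 24698/1155 ≈ 21.384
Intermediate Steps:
z(s, N) = -11
T(b, C) = 2*b*C²/3 + 4*b*(-9 + C)/3 (T(b, C) = 2*((C*b)*C + (b + b)*(C - 9))/3 = 2*(b*C² + (2*b)*(-9 + C))/3 = 2*(b*C² + 2*b*(-9 + C))/3 = 2*b*C²/3 + 4*b*(-9 + C)/3)
-176/T(21, -3) - 226/z(o(-5), 14) = -176*1/(14*(-18 + (-3)² + 2*(-3))) - 226/(-11) = -176*1/(14*(-18 + 9 - 6)) - 226*(-1/11) = -176/((⅔)*21*(-15)) + 226/11 = -176/(-210) + 226/11 = -176*(-1/210) + 226/11 = 88/105 + 226/11 = 24698/1155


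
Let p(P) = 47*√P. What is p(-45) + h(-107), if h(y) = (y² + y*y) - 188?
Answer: 22710 + 141*I*√5 ≈ 22710.0 + 315.29*I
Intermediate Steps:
h(y) = -188 + 2*y² (h(y) = (y² + y²) - 188 = 2*y² - 188 = -188 + 2*y²)
p(-45) + h(-107) = 47*√(-45) + (-188 + 2*(-107)²) = 47*(3*I*√5) + (-188 + 2*11449) = 141*I*√5 + (-188 + 22898) = 141*I*√5 + 22710 = 22710 + 141*I*√5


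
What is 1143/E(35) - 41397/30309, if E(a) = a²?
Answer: -5356046/12376175 ≈ -0.43277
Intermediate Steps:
1143/E(35) - 41397/30309 = 1143/(35²) - 41397/30309 = 1143/1225 - 41397*1/30309 = 1143*(1/1225) - 13799/10103 = 1143/1225 - 13799/10103 = -5356046/12376175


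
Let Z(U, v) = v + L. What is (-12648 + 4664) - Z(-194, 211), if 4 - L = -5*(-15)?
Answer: -8124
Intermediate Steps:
L = -71 (L = 4 - (-5)*(-15) = 4 - 1*75 = 4 - 75 = -71)
Z(U, v) = -71 + v (Z(U, v) = v - 71 = -71 + v)
(-12648 + 4664) - Z(-194, 211) = (-12648 + 4664) - (-71 + 211) = -7984 - 1*140 = -7984 - 140 = -8124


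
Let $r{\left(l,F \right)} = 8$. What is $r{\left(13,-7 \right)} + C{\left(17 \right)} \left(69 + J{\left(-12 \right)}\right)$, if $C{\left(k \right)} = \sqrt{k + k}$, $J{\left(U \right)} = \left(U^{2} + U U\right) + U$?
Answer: $8 + 345 \sqrt{34} \approx 2019.7$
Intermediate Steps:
$J{\left(U \right)} = U + 2 U^{2}$ ($J{\left(U \right)} = \left(U^{2} + U^{2}\right) + U = 2 U^{2} + U = U + 2 U^{2}$)
$C{\left(k \right)} = \sqrt{2} \sqrt{k}$ ($C{\left(k \right)} = \sqrt{2 k} = \sqrt{2} \sqrt{k}$)
$r{\left(13,-7 \right)} + C{\left(17 \right)} \left(69 + J{\left(-12 \right)}\right) = 8 + \sqrt{2} \sqrt{17} \left(69 - 12 \left(1 + 2 \left(-12\right)\right)\right) = 8 + \sqrt{34} \left(69 - 12 \left(1 - 24\right)\right) = 8 + \sqrt{34} \left(69 - -276\right) = 8 + \sqrt{34} \left(69 + 276\right) = 8 + \sqrt{34} \cdot 345 = 8 + 345 \sqrt{34}$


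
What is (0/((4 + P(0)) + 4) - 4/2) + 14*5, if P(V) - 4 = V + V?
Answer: 68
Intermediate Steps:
P(V) = 4 + 2*V (P(V) = 4 + (V + V) = 4 + 2*V)
(0/((4 + P(0)) + 4) - 4/2) + 14*5 = (0/((4 + (4 + 2*0)) + 4) - 4/2) + 14*5 = (0/((4 + (4 + 0)) + 4) - 4*1/2) + 70 = (0/((4 + 4) + 4) - 2) + 70 = (0/(8 + 4) - 2) + 70 = (0/12 - 2) + 70 = (0*(1/12) - 2) + 70 = (0 - 2) + 70 = -2 + 70 = 68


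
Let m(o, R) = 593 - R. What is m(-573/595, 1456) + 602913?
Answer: 602050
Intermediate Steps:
m(-573/595, 1456) + 602913 = (593 - 1*1456) + 602913 = (593 - 1456) + 602913 = -863 + 602913 = 602050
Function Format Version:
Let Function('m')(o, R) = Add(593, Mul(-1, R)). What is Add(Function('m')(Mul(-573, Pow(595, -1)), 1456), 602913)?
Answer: 602050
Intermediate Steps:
Add(Function('m')(Mul(-573, Pow(595, -1)), 1456), 602913) = Add(Add(593, Mul(-1, 1456)), 602913) = Add(Add(593, -1456), 602913) = Add(-863, 602913) = 602050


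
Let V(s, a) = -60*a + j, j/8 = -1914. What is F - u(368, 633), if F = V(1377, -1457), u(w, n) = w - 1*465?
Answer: 72205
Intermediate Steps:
j = -15312 (j = 8*(-1914) = -15312)
u(w, n) = -465 + w (u(w, n) = w - 465 = -465 + w)
V(s, a) = -15312 - 60*a (V(s, a) = -60*a - 15312 = -15312 - 60*a)
F = 72108 (F = -15312 - 60*(-1457) = -15312 + 87420 = 72108)
F - u(368, 633) = 72108 - (-465 + 368) = 72108 - 1*(-97) = 72108 + 97 = 72205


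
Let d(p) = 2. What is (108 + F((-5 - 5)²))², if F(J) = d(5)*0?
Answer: 11664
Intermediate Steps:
F(J) = 0 (F(J) = 2*0 = 0)
(108 + F((-5 - 5)²))² = (108 + 0)² = 108² = 11664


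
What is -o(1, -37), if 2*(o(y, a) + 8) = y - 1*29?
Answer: 22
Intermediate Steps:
o(y, a) = -45/2 + y/2 (o(y, a) = -8 + (y - 1*29)/2 = -8 + (y - 29)/2 = -8 + (-29 + y)/2 = -8 + (-29/2 + y/2) = -45/2 + y/2)
-o(1, -37) = -(-45/2 + (1/2)*1) = -(-45/2 + 1/2) = -1*(-22) = 22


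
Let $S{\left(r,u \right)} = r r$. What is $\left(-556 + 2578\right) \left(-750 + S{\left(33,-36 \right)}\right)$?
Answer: $685458$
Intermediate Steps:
$S{\left(r,u \right)} = r^{2}$
$\left(-556 + 2578\right) \left(-750 + S{\left(33,-36 \right)}\right) = \left(-556 + 2578\right) \left(-750 + 33^{2}\right) = 2022 \left(-750 + 1089\right) = 2022 \cdot 339 = 685458$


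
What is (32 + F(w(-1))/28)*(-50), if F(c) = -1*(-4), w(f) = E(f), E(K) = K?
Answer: -11250/7 ≈ -1607.1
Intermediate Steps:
w(f) = f
F(c) = 4
(32 + F(w(-1))/28)*(-50) = (32 + 4/28)*(-50) = (32 + 4*(1/28))*(-50) = (32 + 1/7)*(-50) = (225/7)*(-50) = -11250/7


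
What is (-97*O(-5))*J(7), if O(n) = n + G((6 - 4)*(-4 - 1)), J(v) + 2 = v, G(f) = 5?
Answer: 0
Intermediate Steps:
J(v) = -2 + v
O(n) = 5 + n (O(n) = n + 5 = 5 + n)
(-97*O(-5))*J(7) = (-97*(5 - 5))*(-2 + 7) = -97*0*5 = 0*5 = 0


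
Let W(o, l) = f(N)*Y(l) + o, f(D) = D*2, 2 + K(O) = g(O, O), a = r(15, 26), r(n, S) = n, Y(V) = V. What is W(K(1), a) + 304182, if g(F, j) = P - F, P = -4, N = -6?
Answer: 303995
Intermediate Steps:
a = 15
g(F, j) = -4 - F
K(O) = -6 - O (K(O) = -2 + (-4 - O) = -6 - O)
f(D) = 2*D
W(o, l) = o - 12*l (W(o, l) = (2*(-6))*l + o = -12*l + o = o - 12*l)
W(K(1), a) + 304182 = ((-6 - 1*1) - 12*15) + 304182 = ((-6 - 1) - 180) + 304182 = (-7 - 180) + 304182 = -187 + 304182 = 303995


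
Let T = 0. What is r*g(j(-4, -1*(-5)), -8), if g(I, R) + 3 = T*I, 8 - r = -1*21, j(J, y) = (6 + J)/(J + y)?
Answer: -87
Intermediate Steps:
j(J, y) = (6 + J)/(J + y)
r = 29 (r = 8 - (-1)*21 = 8 - 1*(-21) = 8 + 21 = 29)
g(I, R) = -3 (g(I, R) = -3 + 0*I = -3 + 0 = -3)
r*g(j(-4, -1*(-5)), -8) = 29*(-3) = -87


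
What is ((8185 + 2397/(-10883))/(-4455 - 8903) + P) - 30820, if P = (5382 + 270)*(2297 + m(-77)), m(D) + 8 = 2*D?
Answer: 874881929025921/72687557 ≈ 1.2036e+7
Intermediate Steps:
m(D) = -8 + 2*D
P = 12067020 (P = (5382 + 270)*(2297 + (-8 + 2*(-77))) = 5652*(2297 + (-8 - 154)) = 5652*(2297 - 162) = 5652*2135 = 12067020)
((8185 + 2397/(-10883))/(-4455 - 8903) + P) - 30820 = ((8185 + 2397/(-10883))/(-4455 - 8903) + 12067020) - 30820 = ((8185 + 2397*(-1/10883))/(-13358) + 12067020) - 30820 = ((8185 - 2397/10883)*(-1/13358) + 12067020) - 30820 = ((89074958/10883)*(-1/13358) + 12067020) - 30820 = (-44537479/72687557 + 12067020) - 30820 = 877122159532661/72687557 - 30820 = 874881929025921/72687557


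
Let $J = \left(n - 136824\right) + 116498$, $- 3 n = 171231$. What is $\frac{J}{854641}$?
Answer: $- \frac{77403}{854641} \approx -0.090568$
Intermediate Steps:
$n = -57077$ ($n = \left(- \frac{1}{3}\right) 171231 = -57077$)
$J = -77403$ ($J = \left(-57077 - 136824\right) + 116498 = -193901 + 116498 = -77403$)
$\frac{J}{854641} = - \frac{77403}{854641}$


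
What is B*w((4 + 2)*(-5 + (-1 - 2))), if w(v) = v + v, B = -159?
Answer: 15264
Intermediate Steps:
w(v) = 2*v
B*w((4 + 2)*(-5 + (-1 - 2))) = -318*(4 + 2)*(-5 + (-1 - 2)) = -318*6*(-5 - 3) = -318*6*(-8) = -318*(-48) = -159*(-96) = 15264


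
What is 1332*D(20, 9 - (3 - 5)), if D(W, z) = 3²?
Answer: 11988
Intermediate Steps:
D(W, z) = 9
1332*D(20, 9 - (3 - 5)) = 1332*9 = 11988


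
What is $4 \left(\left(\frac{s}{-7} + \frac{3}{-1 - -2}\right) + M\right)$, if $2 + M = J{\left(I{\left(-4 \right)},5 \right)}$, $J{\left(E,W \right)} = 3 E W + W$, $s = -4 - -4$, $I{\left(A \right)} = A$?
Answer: $-216$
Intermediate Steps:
$s = 0$ ($s = -4 + 4 = 0$)
$J{\left(E,W \right)} = W + 3 E W$ ($J{\left(E,W \right)} = 3 E W + W = W + 3 E W$)
$M = -57$ ($M = -2 + 5 \left(1 + 3 \left(-4\right)\right) = -2 + 5 \left(1 - 12\right) = -2 + 5 \left(-11\right) = -2 - 55 = -57$)
$4 \left(\left(\frac{s}{-7} + \frac{3}{-1 - -2}\right) + M\right) = 4 \left(\left(\frac{0}{-7} + \frac{3}{-1 - -2}\right) - 57\right) = 4 \left(\left(0 \left(- \frac{1}{7}\right) + \frac{3}{-1 + 2}\right) - 57\right) = 4 \left(\left(0 + \frac{3}{1}\right) - 57\right) = 4 \left(\left(0 + 3 \cdot 1\right) - 57\right) = 4 \left(\left(0 + 3\right) - 57\right) = 4 \left(3 - 57\right) = 4 \left(-54\right) = -216$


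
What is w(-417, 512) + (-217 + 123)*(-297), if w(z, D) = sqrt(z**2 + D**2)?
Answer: 27918 + sqrt(436033) ≈ 28578.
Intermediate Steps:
w(z, D) = sqrt(D**2 + z**2)
w(-417, 512) + (-217 + 123)*(-297) = sqrt(512**2 + (-417)**2) + (-217 + 123)*(-297) = sqrt(262144 + 173889) - 94*(-297) = sqrt(436033) + 27918 = 27918 + sqrt(436033)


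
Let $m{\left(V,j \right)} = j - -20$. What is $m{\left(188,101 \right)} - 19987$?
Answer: $-19866$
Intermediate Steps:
$m{\left(V,j \right)} = 20 + j$ ($m{\left(V,j \right)} = j + 20 = 20 + j$)
$m{\left(188,101 \right)} - 19987 = \left(20 + 101\right) - 19987 = 121 - 19987 = -19866$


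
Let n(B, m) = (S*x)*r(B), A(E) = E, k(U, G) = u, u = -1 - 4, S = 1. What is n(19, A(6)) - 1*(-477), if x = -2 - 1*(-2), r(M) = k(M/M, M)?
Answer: 477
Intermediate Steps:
u = -5
k(U, G) = -5
r(M) = -5
x = 0 (x = -2 + 2 = 0)
n(B, m) = 0 (n(B, m) = (1*0)*(-5) = 0*(-5) = 0)
n(19, A(6)) - 1*(-477) = 0 - 1*(-477) = 0 + 477 = 477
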